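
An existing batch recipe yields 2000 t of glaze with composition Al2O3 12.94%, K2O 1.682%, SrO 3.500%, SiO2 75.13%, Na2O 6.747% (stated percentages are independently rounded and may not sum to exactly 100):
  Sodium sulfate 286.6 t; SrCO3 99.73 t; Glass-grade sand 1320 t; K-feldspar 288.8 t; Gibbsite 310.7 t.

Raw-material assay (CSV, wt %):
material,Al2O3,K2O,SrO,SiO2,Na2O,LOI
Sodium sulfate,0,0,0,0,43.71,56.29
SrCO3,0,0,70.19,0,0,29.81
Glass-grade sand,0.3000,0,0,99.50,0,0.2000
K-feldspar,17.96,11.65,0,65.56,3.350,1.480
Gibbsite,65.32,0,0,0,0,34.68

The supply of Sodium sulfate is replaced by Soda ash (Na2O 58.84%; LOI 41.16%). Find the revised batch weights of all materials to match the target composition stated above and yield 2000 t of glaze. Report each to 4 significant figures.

The working math maintains exact precision at each step. Intermediates are rounded to four significant figures as shown. Exactly one rounding lands on every reported number — derived quantities (net glass mass, LOI, yield, totals, five oxide percentages) are rebuilt in full precision from the weighed amounts on 2000 t of glass, precisely as stated by the question or the answer.
Oxide-by-oxide targets in 2000 t glaze:
  Al2O3: 12.94% × 2000 = 258.8 t
  K2O: 1.682% × 2000 = 33.64 t
  SrO: 3.500% × 2000 = 70.00 t
  SiO2: 75.13% × 2000 = 1503 t
  Na2O: 6.747% × 2000 = 134.9 t
Oxide-by-oxide audit from the weights as reported, against the basis in use (oxide sums agree with the targets once rounding is allowed for):
  Al2O3: 1320·0.003000 + 288.8·0.1796 + 310.7·0.6532 = 258.8 t (target 258.8 t)
  K2O: 288.8·0.1165 = 33.65 t (target 33.64 t)
  SrO: 99.73·0.7019 = 70.00 t (target 70.00 t)
  SiO2: 1320·0.9950 + 288.8·0.6556 = 1503 t (target 1503 t)
  Na2O: 212.9·0.5884 + 288.8·0.03350 = 134.9 t (target 134.9 t)
Glass mass check: net batch after ignition = 2000 t (the Σ of target masses is 2000 t; basis as stated: 2000 t — rounding explains the deltas).
Summing the batch: Σ batch = 2232 t; loss to ignition Σ batch·LOI = 232.0 t; yield = glass ÷ total batch = 89.61%.

Revised batch per 2000 t glaze:
  Soda ash: 212.9 t
  SrCO3: 99.73 t
  Glass-grade sand: 1320 t
  K-feldspar: 288.8 t
  Gibbsite: 310.7 t
Total batch = 2232 t; LOI loss = 232.0 t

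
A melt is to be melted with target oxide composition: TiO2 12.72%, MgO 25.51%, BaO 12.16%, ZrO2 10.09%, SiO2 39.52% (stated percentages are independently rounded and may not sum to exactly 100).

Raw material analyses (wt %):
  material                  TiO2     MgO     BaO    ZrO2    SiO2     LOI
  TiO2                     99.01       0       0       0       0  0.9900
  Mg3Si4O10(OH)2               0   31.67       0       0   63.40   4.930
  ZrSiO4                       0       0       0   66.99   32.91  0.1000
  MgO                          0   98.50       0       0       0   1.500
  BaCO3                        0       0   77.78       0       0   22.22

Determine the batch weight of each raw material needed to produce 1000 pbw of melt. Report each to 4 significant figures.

Full float precision is held in all steps; the intermediate values are printed rounded to 4 significant figures across the worked steps. A single rounding produces each reported figure; all derived quantities (the five compositions, the totals, LOI, the yield, net glass mass) are computed using the weight values on 1000 pbw of glass in full float precision as given in question or answer.
Per-oxide target masses for 1000 pbw melt:
  TiO2: 12.72% × 1000 = 127.2 pbw
  MgO: 25.51% × 1000 = 255.1 pbw
  BaO: 12.16% × 1000 = 121.6 pbw
  ZrO2: 10.09% × 1000 = 100.9 pbw
  SiO2: 39.52% × 1000 = 395.2 pbw
Verifying the oxide balance given the weights on record, under the basis named above (target by target, the sums agree modulo rounding of the values):
  TiO2: 128.5·0.9901 = 127.2 pbw (target 127.2 pbw)
  MgO: 545.2·0.3167 + 83.70·0.9850 = 255.1 pbw (target 255.1 pbw)
  BaO: 156.3·0.7778 = 121.6 pbw (target 121.6 pbw)
  ZrO2: 150.6·0.6699 = 100.9 pbw (target 100.9 pbw)
  SiO2: 545.2·0.6340 + 150.6·0.3291 = 395.2 pbw (target 395.2 pbw)
Auditing the glass mass value: batch total minus LOI = 1000 pbw (per-oxide target masses sum to 1000 pbw; with the basis standing at 1000 pbw — a pure rounding effect).
Batch grand total — Σ batch = 1064 pbw; LOI removed, Σ of batch·LOI: 64.29 pbw; yield = glass ÷ total batch = 93.96%.

Batch per 1000 pbw melt:
  TiO2: 128.5 pbw
  Mg3Si4O10(OH)2: 545.2 pbw
  ZrSiO4: 150.6 pbw
  MgO: 83.70 pbw
  BaCO3: 156.3 pbw
Total batch = 1064 pbw; LOI loss = 64.29 pbw; yield = 93.96%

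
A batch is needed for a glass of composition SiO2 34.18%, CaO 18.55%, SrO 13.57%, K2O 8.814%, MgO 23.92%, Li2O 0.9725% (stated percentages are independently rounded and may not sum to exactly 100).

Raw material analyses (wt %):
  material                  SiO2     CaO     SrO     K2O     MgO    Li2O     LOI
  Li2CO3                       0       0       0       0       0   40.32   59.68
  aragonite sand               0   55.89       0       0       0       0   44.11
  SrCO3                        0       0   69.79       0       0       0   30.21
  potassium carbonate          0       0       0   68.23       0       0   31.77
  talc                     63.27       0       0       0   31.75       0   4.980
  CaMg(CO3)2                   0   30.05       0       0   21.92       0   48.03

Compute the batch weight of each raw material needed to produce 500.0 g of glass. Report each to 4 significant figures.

Batch per 500.0 g glass:
  Li2CO3: 12.06 g
  aragonite sand: 82.95 g
  SrCO3: 97.22 g
  potassium carbonate: 64.59 g
  talc: 270.1 g
  CaMg(CO3)2: 154.4 g
Total batch = 681.3 g; LOI loss = 181.3 g; yield = 73.39%

All internal work holds exact precision from first step to last; in-progress results are shown, rounded to four significant figures, as written. Exactly one rounding is applied to every reported figure. Derived quantities, which include ignition loss, the six compositions, the yield, totals, net glass mass, are re-derived at full float precision, as given in the problem or the answer, from the weighed amounts at 500.0 g of glass.
Target masses of each oxide per 500.0 g glass:
  SiO2: 34.18% × 500.0 = 170.9 g
  CaO: 18.55% × 500.0 = 92.75 g
  SrO: 13.57% × 500.0 = 67.85 g
  K2O: 8.814% × 500.0 = 44.07 g
  MgO: 23.92% × 500.0 = 119.6 g
  Li2O: 0.9725% × 500.0 = 4.862 g
Checking each oxide sum working from each reported weight, per the basis as stated (sum by sum, the targets are met up to rounding of the answer):
  SiO2: 270.1·0.6327 = 170.9 g (target 170.9 g)
  CaO: 82.95·0.5589 + 154.4·0.3005 = 92.76 g (target 92.75 g)
  SrO: 97.22·0.6979 = 67.85 g (target 67.85 g)
  K2O: 64.59·0.6823 = 44.07 g (target 44.07 g)
  MgO: 270.1·0.3175 + 154.4·0.2192 = 119.6 g (target 119.6 g)
  Li2O: 12.06·0.4032 = 4.863 g (target 4.862 g)
Auditing the glass mass value: batch Σ − ignition loss = 500.0 g (targets for the oxides total 500.0 g; against the stated basis, 500.0 g — gaps are rounding artifacts).
Summing the batch: Σ batch = 681.3 g; Σ batch·LOI gives LOI loss = 181.3 g; the yield ratio, glass ÷ batch: 73.39%.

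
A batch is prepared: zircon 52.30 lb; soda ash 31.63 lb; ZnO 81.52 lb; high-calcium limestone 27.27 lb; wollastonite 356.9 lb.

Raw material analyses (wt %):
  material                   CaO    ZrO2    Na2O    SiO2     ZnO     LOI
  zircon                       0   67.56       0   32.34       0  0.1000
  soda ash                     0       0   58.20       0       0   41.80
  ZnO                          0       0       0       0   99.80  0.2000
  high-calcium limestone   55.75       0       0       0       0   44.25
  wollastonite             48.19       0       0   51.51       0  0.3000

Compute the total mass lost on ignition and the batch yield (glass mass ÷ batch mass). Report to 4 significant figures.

The working math maintains exact precision at every stage; the intermediate values appear, rounded to 4 significant figures, within the worked lines. Each reported number takes exactly one rounding — all derived quantities are re-derived at full precision (glass mass, totals, ignition loss, yield, the five compositions) from the batch weights on 523.0 lb of glass exactly as printed in the problem or the answer.
Loss on ignition, line by line:
  zircon: 52.30 × 0.001000 = 0.05230 lb
  soda ash: 31.63 × 0.4180 = 13.22 lb
  ZnO: 81.52 × 0.002000 = 0.1630 lb
  high-calcium limestone: 27.27 × 0.4425 = 12.07 lb
  wollastonite: 356.9 × 0.003000 = 1.071 lb
Total LOI = 26.57 lb
Glass = batch − LOI = 549.6 − 26.57 = 523.0 lb

LOI loss = 26.57 lb; glass = 523.0 lb; yield = 95.16%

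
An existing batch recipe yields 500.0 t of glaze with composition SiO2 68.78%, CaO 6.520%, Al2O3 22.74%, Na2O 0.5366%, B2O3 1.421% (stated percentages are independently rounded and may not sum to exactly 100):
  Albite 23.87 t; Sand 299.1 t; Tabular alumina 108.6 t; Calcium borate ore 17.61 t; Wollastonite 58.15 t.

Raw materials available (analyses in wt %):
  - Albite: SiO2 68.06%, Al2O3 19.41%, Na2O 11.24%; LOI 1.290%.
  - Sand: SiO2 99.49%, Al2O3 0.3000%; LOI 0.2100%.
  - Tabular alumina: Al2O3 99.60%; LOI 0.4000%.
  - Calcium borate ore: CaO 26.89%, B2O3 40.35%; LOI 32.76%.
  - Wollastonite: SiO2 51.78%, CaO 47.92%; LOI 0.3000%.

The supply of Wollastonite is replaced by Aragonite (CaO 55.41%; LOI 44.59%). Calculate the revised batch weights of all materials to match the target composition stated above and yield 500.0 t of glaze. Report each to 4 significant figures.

Revised batch per 500.0 t glaze:
  Albite: 23.87 t
  Sand: 329.3 t
  Tabular alumina: 108.5 t
  Calcium borate ore: 17.61 t
  Aragonite: 50.29 t
Total batch = 529.6 t; LOI loss = 29.63 t

The intermediate values are displayed, rounded to four significant digits, in the printout — full float precision is maintained through every step. Every reported result takes a single rounding. All derived quantities are re-derived at exact precision (LOI, glass mass, the totals, the five compositions, yield) starting from the weights per 500.0 t of glass as written in problem or answer.
Target oxide masses per 500.0 t glaze:
  SiO2: 68.78% × 500.0 = 343.9 t
  CaO: 6.520% × 500.0 = 32.60 t
  Al2O3: 22.74% × 500.0 = 113.7 t
  Na2O: 0.5366% × 500.0 = 2.683 t
  B2O3: 1.421% × 500.0 = 7.105 t
Mass-balance tally per oxide on the weights just shown, at the basis given (every target is met by its sum exact up to rounding of places):
  SiO2: 23.87·0.6806 + 329.3·0.9949 = 343.9 t (target 343.9 t)
  CaO: 17.61·0.2689 + 50.29·0.5541 = 32.60 t (target 32.60 t)
  Al2O3: 23.87·0.1941 + 329.3·0.003000 + 108.5·0.9960 = 113.7 t (target 113.7 t)
  Na2O: 23.87·0.1124 = 2.683 t (target 2.683 t)
  B2O3: 17.61·0.4035 = 7.106 t (target 7.105 t)
Glass-mass bookkeeping: batch Σ − ignition loss = 499.9 t (targets for the oxides total 500.0 t; with the basis standing at 500.0 t — a pure rounding effect).
Adding the batch up: Σ batch = 529.6 t; loss to ignition Σ batch·LOI = 29.63 t; yield = glass ÷ total batch = 94.41%.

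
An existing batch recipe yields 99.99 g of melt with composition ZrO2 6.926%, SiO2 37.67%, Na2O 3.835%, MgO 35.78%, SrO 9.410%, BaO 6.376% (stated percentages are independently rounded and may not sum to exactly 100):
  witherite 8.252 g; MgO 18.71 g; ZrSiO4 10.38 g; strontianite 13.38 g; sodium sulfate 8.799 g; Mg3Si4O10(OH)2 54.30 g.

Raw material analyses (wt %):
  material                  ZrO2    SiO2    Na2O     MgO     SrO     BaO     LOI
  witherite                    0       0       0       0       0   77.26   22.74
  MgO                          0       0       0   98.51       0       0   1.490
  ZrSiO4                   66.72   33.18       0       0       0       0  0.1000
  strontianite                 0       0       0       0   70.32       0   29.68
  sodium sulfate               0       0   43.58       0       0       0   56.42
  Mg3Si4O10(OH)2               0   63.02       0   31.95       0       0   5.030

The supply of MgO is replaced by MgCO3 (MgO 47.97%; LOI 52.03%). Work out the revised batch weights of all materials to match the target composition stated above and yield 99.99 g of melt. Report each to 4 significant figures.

Revised batch per 99.99 g melt:
  witherite: 8.252 g
  MgCO3: 38.41 g
  ZrSiO4: 10.38 g
  strontianite: 13.38 g
  sodium sulfate: 8.799 g
  Mg3Si4O10(OH)2: 54.30 g
Total batch = 133.5 g; LOI loss = 33.54 g

The intermediate values appear rounded to four significant digits at each printed step. Every computation carries full float precision from start to finish — each reported result includes exactly one rounding; all derived quantities, including LOI, glass mass, the totals, the yield, the six compositions, are re-derived from the batch weights for 99.99 g of glass at full precision precisely as stated by either problem or answer.
Oxide-by-oxide targets in 99.99 g melt:
  ZrO2: 6.926% × 99.99 = 6.925 g
  SiO2: 37.67% × 99.99 = 37.67 g
  Na2O: 3.835% × 99.99 = 3.835 g
  MgO: 35.78% × 99.99 = 35.78 g
  SrO: 9.410% × 99.99 = 9.409 g
  BaO: 6.376% × 99.99 = 6.375 g
Sums-versus-targets review applying the batch weights above, for the quoted basis mass (delivered sums recover each target once rounding is allowed for):
  ZrO2: 10.38·0.6672 = 6.926 g (target 6.925 g)
  SiO2: 10.38·0.3318 + 54.30·0.6302 = 37.66 g (target 37.67 g)
  Na2O: 8.799·0.4358 = 3.835 g (target 3.835 g)
  MgO: 38.41·0.4797 + 54.30·0.3195 = 35.77 g (target 35.78 g)
  SrO: 13.38·0.7032 = 9.409 g (target 9.409 g)
  BaO: 8.252·0.7726 = 6.375 g (target 6.375 g)
The glass-mass cross-check: total charge less LOI = 99.98 g (summing oxide targets gives 99.99 g; stated basis 99.99 g — gaps are rounding artifacts).
Adding the batch up: Σ batch = 133.5 g; Σ batch·LOI gives LOI loss = 33.54 g; glass ÷ batch gives a yield of 74.88%.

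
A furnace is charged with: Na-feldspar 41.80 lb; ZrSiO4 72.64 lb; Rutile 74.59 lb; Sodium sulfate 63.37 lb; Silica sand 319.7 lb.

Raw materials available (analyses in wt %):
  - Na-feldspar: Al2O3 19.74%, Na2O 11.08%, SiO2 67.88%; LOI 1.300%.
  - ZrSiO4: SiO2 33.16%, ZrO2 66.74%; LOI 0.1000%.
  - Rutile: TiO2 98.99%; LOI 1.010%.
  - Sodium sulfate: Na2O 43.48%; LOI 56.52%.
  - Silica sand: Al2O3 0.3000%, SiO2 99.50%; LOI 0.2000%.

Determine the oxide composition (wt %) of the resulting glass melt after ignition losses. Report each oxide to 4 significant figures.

Glass mass = 534.3 lb (batch 572.1 − LOI 37.83).
Composition: Al2O3 1.724%, Na2O 6.024%, SiO2 69.36%, ZrO2 9.074%, TiO2 13.82%

Each numeric step carries exact precision through every step. Mid-chain values are printed, with 4-significant-digit rounding, on the page. A single rounding finalizes every reported result. Derived quantities (net glass mass, totals, the yield, ignition loss, the five compositions) are recomputed in full precision from the weighed amounts on 534.3 lb of glass precisely as stated by either problem or answer.
Oxide masses out of the charge:
  Al2O3: 41.80·0.1974 + 319.7·0.003000 = 9.210 lb
  Na2O: 41.80·0.1108 + 63.37·0.4348 = 32.18 lb
  SiO2: 41.80·0.6788 + 72.64·0.3316 + 319.7·0.9950 = 370.6 lb
  ZrO2: 72.64·0.6674 = 48.48 lb
  TiO2: 74.59·0.9899 = 73.84 lb
LOI: 41.80·0.01300 + 72.64·0.001000 + 74.59·0.01010 + 63.37·0.5652 + 319.7·0.002000 = 37.83 lb
batch − LOI leaves glass = 572.1 − 37.83 = 534.3 lb (= the summed oxide contributions)
each oxide over glass, ×100, is wt %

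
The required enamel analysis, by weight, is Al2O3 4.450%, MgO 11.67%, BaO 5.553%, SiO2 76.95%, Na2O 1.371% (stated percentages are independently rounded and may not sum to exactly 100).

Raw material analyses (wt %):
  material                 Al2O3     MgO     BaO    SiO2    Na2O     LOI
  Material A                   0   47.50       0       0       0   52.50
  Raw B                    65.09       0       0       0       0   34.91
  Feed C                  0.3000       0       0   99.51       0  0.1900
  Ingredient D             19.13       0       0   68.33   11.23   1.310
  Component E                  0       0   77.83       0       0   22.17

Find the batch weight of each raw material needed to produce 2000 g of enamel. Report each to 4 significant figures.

All arithmetic holds exact precision from start to finish. The intermediate values are shown rounded off to 4 significant figures within the worked lines. Each reported result receives exactly one rounding. All derived quantities, which include the totals, the yield, five oxide percentages, net glass mass, LOI, are rebuilt in exact precision, as quoted within the question or the answer, using the weight values for 2000 g of glass.
Target oxide masses per 2000 g enamel:
  Al2O3: 4.450% × 2000 = 89.00 g
  MgO: 11.67% × 2000 = 233.4 g
  BaO: 5.553% × 2000 = 111.1 g
  SiO2: 76.95% × 2000 = 1539 g
  Na2O: 1.371% × 2000 = 27.42 g
Checking each oxide sum on the weights just shown, at the basis given (sums match the target masses modulo rounding of the values):
  Al2O3: 58.62·0.6509 + 1379·0.003000 + 244.2·0.1913 = 89.01 g (target 89.00 g)
  MgO: 491.4·0.4750 = 233.4 g (target 233.4 g)
  BaO: 142.7·0.7783 = 111.1 g (target 111.1 g)
  SiO2: 1379·0.9951 + 244.2·0.6833 = 1539 g (target 1539 g)
  Na2O: 244.2·0.1123 = 27.42 g (target 27.42 g)
Consistency of the glass mass: Σ batch − LOI loss = 2000 g (per-oxide target masses sum to 2000 g; with the basis standing at 2000 g — deltas are rounding alone).
Batch total: Σ batch = 2316 g; LOI loss = Σ batch·LOI = 315.9 g; yield, glass over the total, = 86.36%.

Batch per 2000 g enamel:
  Material A: 491.4 g
  Raw B: 58.62 g
  Feed C: 1379 g
  Ingredient D: 244.2 g
  Component E: 142.7 g
Total batch = 2316 g; LOI loss = 315.9 g; yield = 86.36%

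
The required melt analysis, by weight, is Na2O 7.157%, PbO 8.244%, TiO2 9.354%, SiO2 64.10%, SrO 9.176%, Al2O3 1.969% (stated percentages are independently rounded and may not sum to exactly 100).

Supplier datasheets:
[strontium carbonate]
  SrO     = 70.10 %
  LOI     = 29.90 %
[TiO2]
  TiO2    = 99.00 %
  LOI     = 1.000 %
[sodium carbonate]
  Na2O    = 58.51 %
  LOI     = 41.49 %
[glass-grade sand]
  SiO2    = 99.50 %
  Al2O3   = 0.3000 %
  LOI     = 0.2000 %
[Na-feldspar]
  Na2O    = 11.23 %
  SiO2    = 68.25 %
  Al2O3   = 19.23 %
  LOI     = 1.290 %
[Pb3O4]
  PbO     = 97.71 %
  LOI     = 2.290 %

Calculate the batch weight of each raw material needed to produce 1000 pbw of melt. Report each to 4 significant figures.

Batch per 1000 pbw melt:
  strontium carbonate: 130.9 pbw
  TiO2: 94.48 pbw
  sodium carbonate: 104.4 pbw
  glass-grade sand: 580.2 pbw
  Na-feldspar: 93.34 pbw
  Pb3O4: 84.37 pbw
Total batch = 1088 pbw; LOI loss = 87.70 pbw; yield = 91.94%

All internal work maintains full float precision end to end — in-progress results are rounded to four significant digits wherever printed. A single rounding produces every reported number — the derived quantities are re-derived from the batch weights at 1000 pbw of glass at full precision (six oxide percentages, LOI, net glass mass, the yield, totals) exactly as shown in the problem or the answer.
Target oxide masses per 1000 pbw melt:
  Na2O: 7.157% × 1000 = 71.57 pbw
  PbO: 8.244% × 1000 = 82.44 pbw
  TiO2: 9.354% × 1000 = 93.54 pbw
  SiO2: 64.10% × 1000 = 641.0 pbw
  SrO: 9.176% × 1000 = 91.76 pbw
  Al2O3: 1.969% × 1000 = 19.69 pbw
A balance pass over the oxides, working from each reported weight, for the quoted basis mass (summed amounts equal target values given rounding of the digits):
  Na2O: 104.4·0.5851 + 93.34·0.1123 = 71.57 pbw (target 71.57 pbw)
  PbO: 84.37·0.9771 = 82.44 pbw (target 82.44 pbw)
  TiO2: 94.48·0.9900 = 93.54 pbw (target 93.54 pbw)
  SiO2: 580.2·0.9950 + 93.34·0.6825 = 641.0 pbw (target 641.0 pbw)
  SrO: 130.9·0.7010 = 91.76 pbw (target 91.76 pbw)
  Al2O3: 580.2·0.003000 + 93.34·0.1923 = 19.69 pbw (target 19.69 pbw)
Glass-mass closure: whole batch net of LOI = 1000 pbw (the targets, summed, come to 1000 pbw; stated basis 1000 pbw — differing by rounding only).
Adding the batch up: Σ batch = 1088 pbw; loss to ignition Σ batch·LOI = 87.70 pbw; yield: glass divided by total = 91.94%.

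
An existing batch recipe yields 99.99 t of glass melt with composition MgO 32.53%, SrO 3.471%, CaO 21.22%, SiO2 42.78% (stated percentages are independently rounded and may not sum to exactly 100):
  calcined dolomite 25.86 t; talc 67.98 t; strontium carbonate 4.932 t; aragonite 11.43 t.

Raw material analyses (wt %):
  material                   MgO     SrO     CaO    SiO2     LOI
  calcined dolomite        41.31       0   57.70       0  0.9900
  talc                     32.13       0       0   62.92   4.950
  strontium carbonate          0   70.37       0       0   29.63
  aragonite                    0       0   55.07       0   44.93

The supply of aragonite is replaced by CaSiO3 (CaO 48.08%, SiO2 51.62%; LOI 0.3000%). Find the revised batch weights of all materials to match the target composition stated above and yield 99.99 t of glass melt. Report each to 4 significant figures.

Revised batch per 99.99 t glass melt:
  calcined dolomite: 30.59 t
  talc: 61.90 t
  strontium carbonate: 4.932 t
  CaSiO3: 7.416 t
Total batch = 104.8 t; LOI loss = 4.850 t

Each numeric step holds exact precision from first step to last; in-progress results are displayed (rounded to 4 significant figures) within the worked lines. Each reported value includes exactly one rounding — derived quantities are computed from the weighed amounts per 99.99 t of glass at exact precision (the yield, four oxide percentages, totals, net glass mass, LOI), as written in either problem or answer.
The oxide mass targets at 99.99 t glass melt:
  MgO: 32.53% × 99.99 = 32.53 t
  SrO: 3.471% × 99.99 = 3.471 t
  CaO: 21.22% × 99.99 = 21.22 t
  SiO2: 42.78% × 99.99 = 42.78 t
Checking each oxide sum with the batch weights as given, per the basis as stated (each sum matches its target mass net of answer rounding effects):
  MgO: 30.59·0.4131 + 61.90·0.3213 = 32.53 t (target 32.53 t)
  SrO: 4.932·0.7037 = 3.471 t (target 3.471 t)
  CaO: 30.59·0.5770 + 7.416·0.4808 = 21.22 t (target 21.22 t)
  SiO2: 61.90·0.6292 + 7.416·0.5162 = 42.78 t (target 42.78 t)
Glass-mass sanity pass: the batch minus its LOI: 99.99 t (the targets, summed, come to 99.99 t; versus the stated basis of 99.99 t — rounding explains the deltas).
Summing the batch: Σ batch = 104.8 t; ignition loss, Σ(batch × LOI) = 4.850 t; yield, glass over the total, = 95.37%.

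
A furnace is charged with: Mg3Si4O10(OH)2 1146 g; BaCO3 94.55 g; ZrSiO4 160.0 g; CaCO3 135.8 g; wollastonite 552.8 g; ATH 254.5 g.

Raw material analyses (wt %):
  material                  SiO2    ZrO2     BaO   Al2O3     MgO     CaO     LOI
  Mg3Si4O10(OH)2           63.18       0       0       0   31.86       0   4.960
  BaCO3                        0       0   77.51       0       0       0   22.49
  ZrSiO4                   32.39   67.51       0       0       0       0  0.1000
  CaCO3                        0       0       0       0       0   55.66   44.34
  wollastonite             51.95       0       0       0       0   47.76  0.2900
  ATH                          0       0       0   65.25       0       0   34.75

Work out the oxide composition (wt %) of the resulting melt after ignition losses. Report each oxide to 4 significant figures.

Glass mass = 2115 g (batch 2344 − LOI 228.5).
Composition: SiO2 50.26%, ZrO2 5.107%, BaO 3.465%, Al2O3 7.851%, MgO 17.26%, CaO 16.06%

Each numeric step keeps full precision throughout; intermediates are displayed rounded to four significant figures in the working — each reported figure receives exactly one rounding. Derived quantities (LOI, the totals, glass mass, the yield, six oxide percentages) are rebuilt in full precision using the weight values at 2115 g of glass, exactly as shown in the problem or answer text.
Oxide-by-oxide delivered mass:
  SiO2: 1146·0.6318 + 160.0·0.3239 + 552.8·0.5195 = 1063 g
  ZrO2: 160.0·0.6751 = 108.0 g
  BaO: 94.55·0.7751 = 73.29 g
  Al2O3: 254.5·0.6525 = 166.1 g
  MgO: 1146·0.3186 = 365.1 g
  CaO: 135.8·0.5566 + 552.8·0.4776 = 339.6 g
LOI: 1146·0.04960 + 94.55·0.2249 + 160.0·0.001000 + 135.8·0.4434 + 552.8·0.002900 + 254.5·0.3475 = 228.5 g
Glass = total batch minus LOI = 2344 − 228.5 = 2115 g (matching Σ of the oxides)
oxide / glass × 100 gives the wt %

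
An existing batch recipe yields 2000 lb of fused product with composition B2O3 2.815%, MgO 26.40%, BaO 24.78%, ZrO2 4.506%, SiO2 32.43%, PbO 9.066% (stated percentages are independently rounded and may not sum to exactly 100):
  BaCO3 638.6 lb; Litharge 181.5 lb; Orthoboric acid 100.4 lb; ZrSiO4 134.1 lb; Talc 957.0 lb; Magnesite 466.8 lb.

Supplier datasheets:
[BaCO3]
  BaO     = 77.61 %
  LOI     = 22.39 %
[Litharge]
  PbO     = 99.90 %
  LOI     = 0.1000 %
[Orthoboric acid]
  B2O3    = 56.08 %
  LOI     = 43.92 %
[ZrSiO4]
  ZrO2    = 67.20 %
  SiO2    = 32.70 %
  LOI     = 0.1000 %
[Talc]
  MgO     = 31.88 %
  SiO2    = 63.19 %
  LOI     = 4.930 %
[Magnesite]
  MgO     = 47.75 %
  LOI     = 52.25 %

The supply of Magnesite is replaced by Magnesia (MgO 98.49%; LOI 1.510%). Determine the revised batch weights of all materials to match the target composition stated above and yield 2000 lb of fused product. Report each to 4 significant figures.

Intermediates are printed rounded to 4 significant figures at each printed step; every computation runs at exact precision in all steps; a single rounding completes every reported result. The derived quantities, including ignition loss, the yield, net glass mass, totals, the six compositions, are carried from the batch weights for 2000 lb of glass in exact precision, exactly as printed in question or answer.
Target oxide masses per 2000 lb fused product:
  B2O3: 2.815% × 2000 = 56.30 lb
  MgO: 26.40% × 2000 = 528.0 lb
  BaO: 24.78% × 2000 = 495.6 lb
  ZrO2: 4.506% × 2000 = 90.12 lb
  SiO2: 32.43% × 2000 = 648.6 lb
  PbO: 9.066% × 2000 = 181.3 lb
Checking each oxide sum per the reported batch figures, against the basis in use (sum by sum, the targets are met modulo rounding of the values):
  B2O3: 100.4·0.5608 = 56.30 lb (target 56.30 lb)
  MgO: 957.0·0.3188 + 226.3·0.9849 = 528.0 lb (target 528.0 lb)
  BaO: 638.6·0.7761 = 495.6 lb (target 495.6 lb)
  ZrO2: 134.1·0.6720 = 90.12 lb (target 90.12 lb)
  SiO2: 134.1·0.3270 + 957.0·0.6319 = 648.6 lb (target 648.6 lb)
  PbO: 181.5·0.9990 = 181.3 lb (target 181.3 lb)
Glass mass check: batch Σ − ignition loss = 2000 lb (summing oxide targets gives 2000 lb; against the stated basis, 2000 lb — gaps are rounding artifacts).
Batch total: Σ batch = 2238 lb; the LOI term Σ batch·LOI equals 238.0 lb; yield: glass divided by total = 89.37%.

Revised batch per 2000 lb fused product:
  BaCO3: 638.6 lb
  Litharge: 181.5 lb
  Orthoboric acid: 100.4 lb
  ZrSiO4: 134.1 lb
  Talc: 957.0 lb
  Magnesia: 226.3 lb
Total batch = 2238 lb; LOI loss = 238.0 lb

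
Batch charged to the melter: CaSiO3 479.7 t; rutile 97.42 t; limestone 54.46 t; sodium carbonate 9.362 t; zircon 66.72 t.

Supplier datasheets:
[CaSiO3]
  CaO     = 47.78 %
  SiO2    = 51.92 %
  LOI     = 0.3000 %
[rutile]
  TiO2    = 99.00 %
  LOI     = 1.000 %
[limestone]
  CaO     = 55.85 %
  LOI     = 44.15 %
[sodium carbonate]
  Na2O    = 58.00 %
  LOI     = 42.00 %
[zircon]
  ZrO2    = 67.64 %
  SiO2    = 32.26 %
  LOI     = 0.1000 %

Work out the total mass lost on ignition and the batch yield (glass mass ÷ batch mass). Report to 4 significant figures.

LOI loss = 30.46 t; glass = 677.2 t; yield = 95.70%

Values along the way are shown rounded to 4 significant figures as written; each numeric step holds full float precision all the way through; exactly one rounding lands on each reported result — the derived quantities (LOI, totals, net glass mass, five oxide percentages, the yield) are carried starting from the weights on 677.2 t of glass in exact precision, as set out in problem or answer.
LOI of each material in turn:
  CaSiO3: 479.7 × 0.003000 = 1.439 t
  rutile: 97.42 × 0.01000 = 0.9742 t
  limestone: 54.46 × 0.4415 = 24.04 t
  sodium carbonate: 9.362 × 0.4200 = 3.932 t
  zircon: 66.72 × 0.001000 = 0.06672 t
Total LOI = 30.46 t
Glass = batch − LOI = 707.7 − 30.46 = 677.2 t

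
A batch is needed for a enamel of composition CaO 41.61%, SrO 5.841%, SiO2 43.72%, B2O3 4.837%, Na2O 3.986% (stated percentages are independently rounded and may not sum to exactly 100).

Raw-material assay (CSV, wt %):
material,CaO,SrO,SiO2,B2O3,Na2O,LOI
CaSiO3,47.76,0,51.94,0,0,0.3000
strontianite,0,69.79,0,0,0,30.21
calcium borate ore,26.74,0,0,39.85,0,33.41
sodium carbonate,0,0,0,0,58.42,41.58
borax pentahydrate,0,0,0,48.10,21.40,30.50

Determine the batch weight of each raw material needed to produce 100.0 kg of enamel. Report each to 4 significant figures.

Batch per 100.0 kg enamel:
  CaSiO3: 84.17 kg
  strontianite: 8.369 kg
  calcium borate ore: 5.267 kg
  sodium carbonate: 4.738 kg
  borax pentahydrate: 5.692 kg
Total batch = 108.2 kg; LOI loss = 8.247 kg; yield = 92.38%

Mid-chain values are printed, rounded to 4 significant digits, as written — every computation keeps exact precision in every operation. Exactly one rounding is applied to each reported number; the derived quantities are computed using the weight values on 100.0 kg of glass in full float precision (ignition loss, the five compositions, the totals, yield, net glass mass), as quoted within the question or the answer.
Oxide mass targets, per 100.0 kg enamel:
  CaO: 41.61% × 100.0 = 41.61 kg
  SrO: 5.841% × 100.0 = 5.841 kg
  SiO2: 43.72% × 100.0 = 43.72 kg
  B2O3: 4.837% × 100.0 = 4.837 kg
  Na2O: 3.986% × 100.0 = 3.986 kg
Balance tally, oxide-wise, on the weights just shown, versus the basis set out (each sum matches its target mass within answer rounding):
  CaO: 84.17·0.4776 + 5.267·0.2674 = 41.61 kg (target 41.61 kg)
  SrO: 8.369·0.6979 = 5.841 kg (target 5.841 kg)
  SiO2: 84.17·0.5194 = 43.72 kg (target 43.72 kg)
  B2O3: 5.267·0.3985 + 5.692·0.4810 = 4.837 kg (target 4.837 kg)
  Na2O: 4.738·0.5842 + 5.692·0.2140 = 3.986 kg (target 3.986 kg)
Glass-mass closure: whole batch net of LOI = 99.99 kg (oxide target masses add up to 99.99 kg; the stated basis being 100.0 kg — rounding explains the deltas).
Batch grand total — Σ batch = 108.2 kg; LOI loss = Σ batch·LOI = 8.247 kg; glass ÷ batch gives a yield of 92.38%.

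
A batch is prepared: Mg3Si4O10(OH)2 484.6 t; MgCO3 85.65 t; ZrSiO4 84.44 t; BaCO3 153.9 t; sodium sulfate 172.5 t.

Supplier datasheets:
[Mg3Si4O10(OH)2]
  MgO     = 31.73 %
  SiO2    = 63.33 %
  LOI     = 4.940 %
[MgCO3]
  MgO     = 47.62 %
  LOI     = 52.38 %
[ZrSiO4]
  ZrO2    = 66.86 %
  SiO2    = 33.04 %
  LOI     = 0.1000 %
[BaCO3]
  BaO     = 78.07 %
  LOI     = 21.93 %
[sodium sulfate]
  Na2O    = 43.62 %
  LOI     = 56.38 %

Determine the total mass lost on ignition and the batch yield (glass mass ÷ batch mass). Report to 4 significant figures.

The working math maintains exact precision all the way through — the intermediate values appear, rounded to four significant digits, at each printed step. A single rounding produces every reported figure. The derived quantities (the five compositions, net glass mass, totals, ignition loss, the yield) are carried at exact precision from the batch weights at 781.2 t of glass, exactly as shown in either problem or answer.
Per-material ignition loss:
  Mg3Si4O10(OH)2: 484.6 × 0.04940 = 23.94 t
  MgCO3: 85.65 × 0.5238 = 44.86 t
  ZrSiO4: 84.44 × 0.001000 = 0.08444 t
  BaCO3: 153.9 × 0.2193 = 33.75 t
  sodium sulfate: 172.5 × 0.5638 = 97.26 t
Total LOI = 199.9 t
Glass = batch − LOI = 981.1 − 199.9 = 781.2 t

LOI loss = 199.9 t; glass = 781.2 t; yield = 79.63%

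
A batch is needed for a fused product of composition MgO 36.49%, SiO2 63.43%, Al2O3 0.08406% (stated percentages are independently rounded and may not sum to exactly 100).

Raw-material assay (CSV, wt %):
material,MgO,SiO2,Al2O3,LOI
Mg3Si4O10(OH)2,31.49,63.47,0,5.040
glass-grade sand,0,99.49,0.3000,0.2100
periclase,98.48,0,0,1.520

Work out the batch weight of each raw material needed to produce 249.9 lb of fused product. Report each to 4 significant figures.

Batch per 249.9 lb fused product:
  Mg3Si4O10(OH)2: 140.0 lb
  glass-grade sand: 70.02 lb
  periclase: 47.84 lb
Total batch = 257.9 lb; LOI loss = 7.930 lb; yield = 96.92%

Each numeric step keeps full float precision through the solve; intermediates are printed with 4-significant-digit rounding alongside each step; every reported value is rounded exactly once — the derived quantities (net glass mass, the yield, ignition loss, three oxide percentages, the totals) are rebuilt using the weight values for 249.9 lb of glass at full float precision, as written in the problem or the answer.
The oxide mass targets at 249.9 lb fused product:
  MgO: 36.49% × 249.9 = 91.19 lb
  SiO2: 63.43% × 249.9 = 158.5 lb
  Al2O3: 0.08406% × 249.9 = 0.2101 lb
Checking each oxide sum per the reported batch figures, for the quoted basis mass (sums match the target masses modulo rounding of the values):
  MgO: 140.0·0.3149 + 47.84·0.9848 = 91.20 lb (target 91.19 lb)
  SiO2: 140.0·0.6347 + 70.02·0.9949 = 158.5 lb (target 158.5 lb)
  Al2O3: 70.02·0.003000 = 0.2101 lb (target 0.2101 lb)
The glass-mass cross-check: net batch after ignition = 249.9 lb (summing oxide targets gives 249.9 lb; with the basis standing at 249.9 lb — rounding explains the deltas).
Adding the batch up: Σ batch = 257.9 lb; LOI removed, Σ of batch·LOI: 7.930 lb; as yield: glass ÷ batch → 96.92%.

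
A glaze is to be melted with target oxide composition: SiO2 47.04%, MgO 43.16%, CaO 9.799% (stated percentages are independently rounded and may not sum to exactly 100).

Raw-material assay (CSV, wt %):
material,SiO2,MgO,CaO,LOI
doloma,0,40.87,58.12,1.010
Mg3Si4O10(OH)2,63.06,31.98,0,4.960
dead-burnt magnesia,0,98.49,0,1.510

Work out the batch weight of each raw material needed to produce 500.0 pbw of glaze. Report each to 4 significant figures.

Exact precision is held all the way through. Rounding to 4 significant digits extends to every in-between result as displayed. A single rounding produces every reported result; the derived quantities (the three compositions, glass mass, LOI, the yield, the totals) are re-derived from the batch weights at 500.0 pbw of glass at full precision as quoted within the problem or the answer.
Per-oxide target masses for 500.0 pbw glaze:
  SiO2: 47.04% × 500.0 = 235.2 pbw
  MgO: 43.16% × 500.0 = 215.8 pbw
  CaO: 9.799% × 500.0 = 49.00 pbw
Balance tally, oxide-wise, with the batch weights as given, under the basis named above (oxide sums agree with the targets inside rounding margins):
  SiO2: 373.0·0.6306 = 235.2 pbw (target 235.2 pbw)
  MgO: 84.30·0.4087 + 373.0·0.3198 + 63.02·0.9849 = 215.8 pbw (target 215.8 pbw)
  CaO: 84.30·0.5812 = 49.00 pbw (target 49.00 pbw)
The glass-mass cross-check: whole batch net of LOI = 500.0 pbw (summing oxide targets gives 500.0 pbw; basis as stated: 500.0 pbw — a pure rounding effect).
Summing the batch: Σ batch = 520.3 pbw; LOI removed, Σ of batch·LOI: 20.30 pbw; the yield ratio, glass ÷ batch: 96.10%.

Batch per 500.0 pbw glaze:
  doloma: 84.30 pbw
  Mg3Si4O10(OH)2: 373.0 pbw
  dead-burnt magnesia: 63.02 pbw
Total batch = 520.3 pbw; LOI loss = 20.30 pbw; yield = 96.10%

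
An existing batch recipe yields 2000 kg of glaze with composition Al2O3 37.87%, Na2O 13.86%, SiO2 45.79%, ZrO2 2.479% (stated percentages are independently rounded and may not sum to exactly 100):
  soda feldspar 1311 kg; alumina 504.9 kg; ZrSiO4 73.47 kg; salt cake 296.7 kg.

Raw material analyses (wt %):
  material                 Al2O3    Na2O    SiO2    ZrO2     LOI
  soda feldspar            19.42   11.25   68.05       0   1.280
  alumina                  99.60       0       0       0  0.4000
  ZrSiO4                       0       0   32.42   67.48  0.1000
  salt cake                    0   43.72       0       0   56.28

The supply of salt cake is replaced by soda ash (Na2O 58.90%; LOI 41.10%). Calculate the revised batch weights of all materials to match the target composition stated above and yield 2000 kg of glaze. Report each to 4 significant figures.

Revised batch per 2000 kg glaze:
  soda feldspar: 1311 kg
  alumina: 504.9 kg
  ZrSiO4: 73.47 kg
  soda ash: 220.3 kg
Total batch = 2110 kg; LOI loss = 109.4 kg

Values along the way are rounded to four significant digits when quoted — all internal work runs at full float precision at every stage; a single rounding completes each reported number; all derived quantities, including glass mass, four oxide percentages, ignition loss, the yield, totals, are carried from the batch weights per 2000 kg of glass at exact precision as written in the question or the answer.
Oxide-by-oxide targets in 2000 kg glaze:
  Al2O3: 37.87% × 2000 = 757.4 kg
  Na2O: 13.86% × 2000 = 277.2 kg
  SiO2: 45.79% × 2000 = 915.8 kg
  ZrO2: 2.479% × 2000 = 49.58 kg
Per-oxide balance check per the reported batch figures, per the basis as stated (delivered sums recover each target given rounding of the digits):
  Al2O3: 1311·0.1942 + 504.9·0.9960 = 757.5 kg (target 757.4 kg)
  Na2O: 1311·0.1125 + 220.3·0.5890 = 277.2 kg (target 277.2 kg)
  SiO2: 1311·0.6805 + 73.47·0.3242 = 916.0 kg (target 915.8 kg)
  ZrO2: 73.47·0.6748 = 49.58 kg (target 49.58 kg)
Glass-mass bookkeeping: Σ batch − LOI loss = 2000 kg (the Σ of target masses is 2000 kg; with the basis standing at 2000 kg — differing by rounding only).
Batch total: Σ batch = 2110 kg; Σ batch·LOI gives LOI loss = 109.4 kg; the yield ratio, glass ÷ batch: 94.81%.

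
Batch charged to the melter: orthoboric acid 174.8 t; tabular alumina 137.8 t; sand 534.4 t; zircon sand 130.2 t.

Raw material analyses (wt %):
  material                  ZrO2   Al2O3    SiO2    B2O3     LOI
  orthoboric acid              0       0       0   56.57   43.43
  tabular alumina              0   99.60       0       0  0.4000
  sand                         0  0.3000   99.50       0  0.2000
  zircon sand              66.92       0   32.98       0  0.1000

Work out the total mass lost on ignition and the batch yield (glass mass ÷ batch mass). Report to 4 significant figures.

In-progress results appear (rounded to 4 significant figures) in the printout. All internal work runs at full precision in every operation; every reported number carries a single rounding; derived quantities, which include glass mass, LOI, yield, the totals, the four compositions, are computed at full precision, exactly as printed in the problem or answer text, from the weighed amounts at 899.5 t of glass.
Loss on ignition, line by line:
  orthoboric acid: 174.8 × 0.4343 = 75.92 t
  tabular alumina: 137.8 × 0.004000 = 0.5512 t
  sand: 534.4 × 0.002000 = 1.069 t
  zircon sand: 130.2 × 0.001000 = 0.1302 t
Total LOI = 77.67 t
Glass = batch − LOI = 977.2 − 77.67 = 899.5 t

LOI loss = 77.67 t; glass = 899.5 t; yield = 92.05%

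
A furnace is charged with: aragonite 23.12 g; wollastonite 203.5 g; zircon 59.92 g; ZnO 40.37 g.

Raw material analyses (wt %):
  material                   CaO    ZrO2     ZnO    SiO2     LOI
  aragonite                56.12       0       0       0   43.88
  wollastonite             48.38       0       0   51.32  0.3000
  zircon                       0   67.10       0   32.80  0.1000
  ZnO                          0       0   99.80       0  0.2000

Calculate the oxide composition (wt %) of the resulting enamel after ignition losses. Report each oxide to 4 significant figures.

Glass mass = 316.0 g (batch 326.9 − LOI 10.90).
Composition: CaO 35.26%, ZrO2 12.72%, ZnO 12.75%, SiO2 39.27%

Intermediates are displayed, rounded to 4 significant digits, within the worked lines. Each numeric step holds full float precision from start to finish. Each reported value receives exactly one rounding — all derived quantities (LOI, the four compositions, yield, glass mass, the totals) are carried from the batch weights on 316.0 g of glass at full precision as they appear in either problem or answer.
What the batch supplies per oxide:
  CaO: 23.12·0.5612 + 203.5·0.4838 = 111.4 g
  ZrO2: 59.92·0.6710 = 40.21 g
  ZnO: 40.37·0.9980 = 40.29 g
  SiO2: 203.5·0.5132 + 59.92·0.3280 = 124.1 g
LOI: 23.12·0.4388 + 203.5·0.003000 + 59.92·0.001000 + 40.37·0.002000 = 10.90 g
Net of LOI, the glass mass = 326.9 − 10.90 = 316.0 g (matching Σ of the oxides)
wt %: oxide over glass, times 100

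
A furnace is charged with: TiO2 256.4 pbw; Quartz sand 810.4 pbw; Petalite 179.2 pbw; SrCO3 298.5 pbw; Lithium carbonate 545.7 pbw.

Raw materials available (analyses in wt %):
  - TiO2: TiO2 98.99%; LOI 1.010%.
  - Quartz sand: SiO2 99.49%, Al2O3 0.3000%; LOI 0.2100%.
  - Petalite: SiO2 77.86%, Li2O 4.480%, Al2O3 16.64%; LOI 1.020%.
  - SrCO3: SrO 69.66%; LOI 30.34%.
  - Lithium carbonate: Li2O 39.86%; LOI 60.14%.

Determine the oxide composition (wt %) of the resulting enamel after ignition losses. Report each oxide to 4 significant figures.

Glass mass = 1665 pbw (batch 2090 − LOI 424.9).
Composition: SiO2 56.79%, SrO 12.49%, TiO2 15.24%, Li2O 13.54%, Al2O3 1.937%

Values along the way appear (rounded to four significant figures) in the printout. All arithmetic holds full float precision in every operation — exactly one rounding is applied to every reported value — derived quantities, including totals, yield, ignition loss, glass mass, five oxide percentages, are computed from the weighed amounts on 1665 pbw of glass at full precision, exactly as printed in the question or the answer.
Mass of each oxide from the mix:
  SiO2: 810.4·0.9949 + 179.2·0.7786 = 945.8 pbw
  SrO: 298.5·0.6966 = 207.9 pbw
  TiO2: 256.4·0.9899 = 253.8 pbw
  Li2O: 179.2·0.04480 + 545.7·0.3986 = 225.5 pbw
  Al2O3: 810.4·0.003000 + 179.2·0.1664 = 32.25 pbw
LOI: 256.4·0.01010 + 810.4·0.002100 + 179.2·0.01020 + 298.5·0.3034 + 545.7·0.6014 = 424.9 pbw
Resulting glass, batch − LOI: 2090 − 424.9 = 1665 pbw (equal to the oxide-mass sum)
each oxide over glass, ×100, is wt %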